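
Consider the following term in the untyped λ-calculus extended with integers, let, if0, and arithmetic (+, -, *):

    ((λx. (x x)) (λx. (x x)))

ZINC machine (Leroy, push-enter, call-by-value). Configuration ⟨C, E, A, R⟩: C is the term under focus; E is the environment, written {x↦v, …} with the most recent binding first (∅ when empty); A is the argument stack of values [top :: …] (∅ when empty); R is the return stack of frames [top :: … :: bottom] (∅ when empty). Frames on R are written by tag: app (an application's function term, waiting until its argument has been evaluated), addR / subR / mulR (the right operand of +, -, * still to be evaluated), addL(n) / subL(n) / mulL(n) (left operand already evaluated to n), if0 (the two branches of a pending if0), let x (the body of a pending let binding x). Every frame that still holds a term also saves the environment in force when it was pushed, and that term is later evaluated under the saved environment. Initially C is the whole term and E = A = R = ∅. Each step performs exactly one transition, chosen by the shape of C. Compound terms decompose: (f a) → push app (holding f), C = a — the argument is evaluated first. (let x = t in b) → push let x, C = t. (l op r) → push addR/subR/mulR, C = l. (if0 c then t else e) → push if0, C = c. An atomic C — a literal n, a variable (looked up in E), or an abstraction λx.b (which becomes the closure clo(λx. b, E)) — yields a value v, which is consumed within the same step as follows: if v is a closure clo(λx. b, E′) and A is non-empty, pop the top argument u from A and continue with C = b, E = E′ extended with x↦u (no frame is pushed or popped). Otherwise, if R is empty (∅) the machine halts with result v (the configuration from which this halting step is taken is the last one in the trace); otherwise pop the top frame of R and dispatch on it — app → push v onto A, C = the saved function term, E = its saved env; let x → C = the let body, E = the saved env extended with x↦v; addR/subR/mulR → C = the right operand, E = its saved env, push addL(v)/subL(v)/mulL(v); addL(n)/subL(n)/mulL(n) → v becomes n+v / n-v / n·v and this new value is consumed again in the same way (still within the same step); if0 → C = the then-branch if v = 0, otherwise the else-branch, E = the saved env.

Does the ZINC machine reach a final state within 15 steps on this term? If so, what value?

Answer: DIVERGES (no final state within 15 steps)

Execution trace:
t=0: [C=((λx. (x x)) (λx. (x x))) | E=∅ | A=∅ | R=∅]
t=1: [C=(λx. (x x)) | E=∅ | A=∅ | R=[app]]
t=2: [C=(λx. (x x)) | E=∅ | A=[clo(λx. (x x), ∅)] | R=∅]
t=3: [C=(x x) | E={x↦clo(λx. (x x), ∅)} | A=∅ | R=∅]
t=4: [C=x | E={x↦clo(λx. (x x), ∅)} | A=∅ | R=[app]]
t=5: [C=x | E={x↦clo(λx. (x x), ∅)} | A=[clo(λx. (x x), ∅)] | R=∅]
… configuration repeats with period 3 (steps 3–5 recur indefinitely) …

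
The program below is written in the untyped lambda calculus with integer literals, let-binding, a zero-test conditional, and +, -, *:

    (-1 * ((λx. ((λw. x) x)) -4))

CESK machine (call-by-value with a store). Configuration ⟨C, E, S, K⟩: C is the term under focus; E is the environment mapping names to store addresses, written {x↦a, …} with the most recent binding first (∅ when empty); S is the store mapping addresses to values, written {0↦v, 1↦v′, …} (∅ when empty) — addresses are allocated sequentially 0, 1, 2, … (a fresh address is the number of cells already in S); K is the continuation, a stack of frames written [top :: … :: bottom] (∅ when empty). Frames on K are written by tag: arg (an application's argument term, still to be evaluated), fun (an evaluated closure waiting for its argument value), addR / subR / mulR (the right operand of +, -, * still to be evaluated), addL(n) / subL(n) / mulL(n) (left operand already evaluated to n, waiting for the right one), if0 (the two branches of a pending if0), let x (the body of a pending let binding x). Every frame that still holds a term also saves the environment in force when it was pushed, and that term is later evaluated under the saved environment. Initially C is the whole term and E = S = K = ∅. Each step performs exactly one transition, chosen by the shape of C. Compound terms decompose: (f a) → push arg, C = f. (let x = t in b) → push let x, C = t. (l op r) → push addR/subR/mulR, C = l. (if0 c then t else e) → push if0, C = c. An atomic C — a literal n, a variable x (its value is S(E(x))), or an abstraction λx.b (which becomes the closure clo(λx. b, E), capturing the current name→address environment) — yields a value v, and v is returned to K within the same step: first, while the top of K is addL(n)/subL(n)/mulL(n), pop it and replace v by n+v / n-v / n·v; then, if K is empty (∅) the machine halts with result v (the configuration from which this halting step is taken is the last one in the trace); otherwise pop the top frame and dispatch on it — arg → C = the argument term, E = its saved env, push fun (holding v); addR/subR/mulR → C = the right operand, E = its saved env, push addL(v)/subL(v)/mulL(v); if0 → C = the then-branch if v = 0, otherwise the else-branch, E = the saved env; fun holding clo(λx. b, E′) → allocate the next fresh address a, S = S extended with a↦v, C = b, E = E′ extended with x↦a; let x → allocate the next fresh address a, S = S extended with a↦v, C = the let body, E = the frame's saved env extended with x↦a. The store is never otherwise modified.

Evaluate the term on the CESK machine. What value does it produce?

0. <C=(-1 * ((λx. ((λw. x) x)) -4)), E=∅, S=∅, K=∅>
1. <C=-1, E=∅, S=∅, K=[mulR]>
2. <C=((λx. ((λw. x) x)) -4), E=∅, S=∅, K=[mulL(-1)]>
3. <C=(λx. ((λw. x) x)), E=∅, S=∅, K=[arg :: mulL(-1)]>
4. <C=-4, E=∅, S=∅, K=[fun :: mulL(-1)]>
5. <C=((λw. x) x), E={x↦0}, S={0↦-4}, K=[mulL(-1)]>
6. <C=(λw. x), E={x↦0}, S={0↦-4}, K=[arg :: mulL(-1)]>
7. <C=x, E={x↦0}, S={0↦-4}, K=[fun :: mulL(-1)]>
8. <C=x, E={w↦1, x↦0}, S={0↦-4, 1↦-4}, K=[mulL(-1)]>
→ final value 4

Answer: 4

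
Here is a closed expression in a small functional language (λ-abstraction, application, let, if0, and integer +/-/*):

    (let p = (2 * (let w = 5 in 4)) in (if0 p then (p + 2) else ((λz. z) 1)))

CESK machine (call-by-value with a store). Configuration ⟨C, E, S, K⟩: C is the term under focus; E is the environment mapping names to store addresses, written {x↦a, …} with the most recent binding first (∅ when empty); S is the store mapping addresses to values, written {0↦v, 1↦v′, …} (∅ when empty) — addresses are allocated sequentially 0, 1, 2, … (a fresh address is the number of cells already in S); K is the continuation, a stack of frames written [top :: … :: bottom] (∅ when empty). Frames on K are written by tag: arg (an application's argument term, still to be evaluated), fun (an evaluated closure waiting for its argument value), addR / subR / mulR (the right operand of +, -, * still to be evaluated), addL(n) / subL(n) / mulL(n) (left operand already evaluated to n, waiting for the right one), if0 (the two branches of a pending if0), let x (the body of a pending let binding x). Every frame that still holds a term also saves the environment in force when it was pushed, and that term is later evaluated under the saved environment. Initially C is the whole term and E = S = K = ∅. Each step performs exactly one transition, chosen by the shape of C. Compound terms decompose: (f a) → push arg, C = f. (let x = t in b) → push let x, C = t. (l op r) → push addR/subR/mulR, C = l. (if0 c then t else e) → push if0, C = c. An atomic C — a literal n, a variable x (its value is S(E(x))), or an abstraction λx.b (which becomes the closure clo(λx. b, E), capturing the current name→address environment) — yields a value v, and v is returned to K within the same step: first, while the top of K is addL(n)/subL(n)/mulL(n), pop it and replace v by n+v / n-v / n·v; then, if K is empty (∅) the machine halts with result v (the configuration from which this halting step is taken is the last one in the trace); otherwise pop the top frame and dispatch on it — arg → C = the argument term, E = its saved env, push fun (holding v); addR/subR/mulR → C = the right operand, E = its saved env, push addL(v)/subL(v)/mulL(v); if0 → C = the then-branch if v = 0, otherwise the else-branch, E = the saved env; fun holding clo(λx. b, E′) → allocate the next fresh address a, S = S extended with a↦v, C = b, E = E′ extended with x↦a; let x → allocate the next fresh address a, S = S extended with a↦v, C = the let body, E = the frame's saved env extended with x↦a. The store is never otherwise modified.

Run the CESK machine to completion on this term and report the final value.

step 0: <C=(let p = (2 * (let w = 5 in 4)) in (if0 p then (p + 2) else ((λz. z) 1))), E=∅, S=∅, K=∅>
step 1: <C=(2 * (let w = 5 in 4)), E=∅, S=∅, K=[let p]>
step 2: <C=2, E=∅, S=∅, K=[mulR :: let p]>
step 3: <C=(let w = 5 in 4), E=∅, S=∅, K=[mulL(2) :: let p]>
step 4: <C=5, E=∅, S=∅, K=[let w :: mulL(2) :: let p]>
step 5: <C=4, E={w↦0}, S={0↦5}, K=[mulL(2) :: let p]>
step 6: <C=(if0 p then (p + 2) else ((λz. z) 1)), E={p↦1}, S={0↦5, 1↦8}, K=∅>
step 7: <C=p, E={p↦1}, S={0↦5, 1↦8}, K=[if0]>
step 8: <C=((λz. z) 1), E={p↦1}, S={0↦5, 1↦8}, K=∅>
step 9: <C=(λz. z), E={p↦1}, S={0↦5, 1↦8}, K=[arg]>
step 10: <C=1, E={p↦1}, S={0↦5, 1↦8}, K=[fun]>
step 11: <C=z, E={z↦2, p↦1}, S={0↦5, 1↦8, 2↦1}, K=∅>
→ final value 1

Answer: 1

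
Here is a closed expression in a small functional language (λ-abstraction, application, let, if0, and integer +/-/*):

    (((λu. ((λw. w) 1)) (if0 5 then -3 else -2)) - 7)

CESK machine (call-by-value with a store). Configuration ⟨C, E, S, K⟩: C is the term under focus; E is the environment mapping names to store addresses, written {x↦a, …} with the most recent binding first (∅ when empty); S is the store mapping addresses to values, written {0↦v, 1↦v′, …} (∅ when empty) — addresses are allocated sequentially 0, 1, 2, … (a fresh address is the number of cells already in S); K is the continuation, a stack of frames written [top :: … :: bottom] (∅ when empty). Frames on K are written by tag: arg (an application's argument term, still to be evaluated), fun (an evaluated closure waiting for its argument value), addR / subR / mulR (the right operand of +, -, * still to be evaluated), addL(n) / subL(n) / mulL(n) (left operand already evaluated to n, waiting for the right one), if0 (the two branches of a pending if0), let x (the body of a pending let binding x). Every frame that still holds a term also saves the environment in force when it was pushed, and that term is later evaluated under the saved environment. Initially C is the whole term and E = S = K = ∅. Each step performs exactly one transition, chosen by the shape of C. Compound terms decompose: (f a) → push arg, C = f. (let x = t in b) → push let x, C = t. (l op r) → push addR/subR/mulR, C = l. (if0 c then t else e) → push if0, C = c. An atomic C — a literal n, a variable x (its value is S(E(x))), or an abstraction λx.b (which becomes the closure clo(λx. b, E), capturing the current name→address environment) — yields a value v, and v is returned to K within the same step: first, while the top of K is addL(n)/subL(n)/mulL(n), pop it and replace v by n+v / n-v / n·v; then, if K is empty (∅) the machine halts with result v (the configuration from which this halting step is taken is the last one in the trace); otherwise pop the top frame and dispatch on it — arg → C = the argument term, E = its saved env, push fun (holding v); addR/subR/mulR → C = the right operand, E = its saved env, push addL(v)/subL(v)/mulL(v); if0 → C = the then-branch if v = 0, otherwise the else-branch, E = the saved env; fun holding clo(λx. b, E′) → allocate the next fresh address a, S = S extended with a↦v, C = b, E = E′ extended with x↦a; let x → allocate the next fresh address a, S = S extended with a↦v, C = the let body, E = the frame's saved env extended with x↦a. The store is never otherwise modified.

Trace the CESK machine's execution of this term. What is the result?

step 0: <C=(((λu. ((λw. w) 1)) (if0 5 then -3 else -2)) - 7), E=∅, S=∅, K=∅>
step 1: <C=((λu. ((λw. w) 1)) (if0 5 then -3 else -2)), E=∅, S=∅, K=[subR]>
step 2: <C=(λu. ((λw. w) 1)), E=∅, S=∅, K=[arg :: subR]>
step 3: <C=(if0 5 then -3 else -2), E=∅, S=∅, K=[fun :: subR]>
step 4: <C=5, E=∅, S=∅, K=[if0 :: fun :: subR]>
step 5: <C=-2, E=∅, S=∅, K=[fun :: subR]>
step 6: <C=((λw. w) 1), E={u↦0}, S={0↦-2}, K=[subR]>
step 7: <C=(λw. w), E={u↦0}, S={0↦-2}, K=[arg :: subR]>
step 8: <C=1, E={u↦0}, S={0↦-2}, K=[fun :: subR]>
step 9: <C=w, E={w↦1, u↦0}, S={0↦-2, 1↦1}, K=[subR]>
step 10: <C=7, E=∅, S={0↦-2, 1↦1}, K=[subL(1)]>
→ final value -6

Answer: -6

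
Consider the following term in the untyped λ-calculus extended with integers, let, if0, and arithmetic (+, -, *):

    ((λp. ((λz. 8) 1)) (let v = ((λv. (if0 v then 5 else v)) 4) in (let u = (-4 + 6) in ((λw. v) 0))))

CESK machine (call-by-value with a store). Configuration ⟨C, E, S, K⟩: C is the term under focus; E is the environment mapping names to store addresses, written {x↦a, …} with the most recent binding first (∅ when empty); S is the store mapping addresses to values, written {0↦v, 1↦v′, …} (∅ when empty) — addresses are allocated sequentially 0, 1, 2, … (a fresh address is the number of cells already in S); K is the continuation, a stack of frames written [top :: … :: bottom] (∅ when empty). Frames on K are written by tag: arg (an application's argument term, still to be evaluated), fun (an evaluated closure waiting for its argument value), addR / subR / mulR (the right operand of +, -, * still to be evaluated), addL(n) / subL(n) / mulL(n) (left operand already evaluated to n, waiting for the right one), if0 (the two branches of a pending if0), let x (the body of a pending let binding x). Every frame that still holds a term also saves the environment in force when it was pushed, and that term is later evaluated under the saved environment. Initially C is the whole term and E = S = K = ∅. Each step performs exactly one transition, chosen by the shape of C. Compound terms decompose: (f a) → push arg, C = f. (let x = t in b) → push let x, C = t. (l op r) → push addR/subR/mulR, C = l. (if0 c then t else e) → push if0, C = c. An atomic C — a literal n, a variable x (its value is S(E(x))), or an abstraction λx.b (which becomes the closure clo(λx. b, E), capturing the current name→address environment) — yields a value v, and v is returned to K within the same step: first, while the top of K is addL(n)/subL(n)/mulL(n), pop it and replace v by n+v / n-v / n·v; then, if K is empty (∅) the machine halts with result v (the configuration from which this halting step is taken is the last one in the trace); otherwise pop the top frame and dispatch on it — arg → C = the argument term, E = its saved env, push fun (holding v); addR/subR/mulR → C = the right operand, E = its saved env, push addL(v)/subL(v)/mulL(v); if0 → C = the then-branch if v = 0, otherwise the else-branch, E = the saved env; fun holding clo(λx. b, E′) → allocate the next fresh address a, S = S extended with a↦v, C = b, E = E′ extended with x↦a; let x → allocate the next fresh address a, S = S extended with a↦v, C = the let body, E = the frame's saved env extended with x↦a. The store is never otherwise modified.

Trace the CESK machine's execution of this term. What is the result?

Answer: 8

Derivation:
0. <C=((λp. ((λz. 8) 1)) (let v = ((λv. (if0 v then 5 else v)) 4) in (let u = (-4 + 6) in ((λw. v) 0)))), E=∅, S=∅, K=∅>
1. <C=(λp. ((λz. 8) 1)), E=∅, S=∅, K=[arg]>
2. <C=(let v = ((λv. (if0 v then 5 else v)) 4) in (let u = (-4 + 6) in ((λw. v) 0))), E=∅, S=∅, K=[fun]>
3. <C=((λv. (if0 v then 5 else v)) 4), E=∅, S=∅, K=[let v :: fun]>
4. <C=(λv. (if0 v then 5 else v)), E=∅, S=∅, K=[arg :: let v :: fun]>
5. <C=4, E=∅, S=∅, K=[fun :: let v :: fun]>
6. <C=(if0 v then 5 else v), E={v↦0}, S={0↦4}, K=[let v :: fun]>
7. <C=v, E={v↦0}, S={0↦4}, K=[if0 :: let v :: fun]>
8. <C=v, E={v↦0}, S={0↦4}, K=[let v :: fun]>
9. <C=(let u = (-4 + 6) in ((λw. v) 0)), E={v↦1}, S={0↦4, 1↦4}, K=[fun]>
10. <C=(-4 + 6), E={v↦1}, S={0↦4, 1↦4}, K=[let u :: fun]>
11. <C=-4, E={v↦1}, S={0↦4, 1↦4}, K=[addR :: let u :: fun]>
12. <C=6, E={v↦1}, S={0↦4, 1↦4}, K=[addL(-4) :: let u :: fun]>
13. <C=((λw. v) 0), E={u↦2, v↦1}, S={0↦4, 1↦4, 2↦2}, K=[fun]>
14. <C=(λw. v), E={u↦2, v↦1}, S={0↦4, 1↦4, 2↦2}, K=[arg :: fun]>
15. <C=0, E={u↦2, v↦1}, S={0↦4, 1↦4, 2↦2}, K=[fun :: fun]>
16. <C=v, E={w↦3, u↦2, v↦1}, S={0↦4, 1↦4, 2↦2, 3↦0}, K=[fun]>
17. <C=((λz. 8) 1), E={p↦4}, S={0↦4, 1↦4, 2↦2, 3↦0, 4↦4}, K=∅>
18. <C=(λz. 8), E={p↦4}, S={0↦4, 1↦4, 2↦2, 3↦0, 4↦4}, K=[arg]>
19. <C=1, E={p↦4}, S={0↦4, 1↦4, 2↦2, 3↦0, 4↦4}, K=[fun]>
20. <C=8, E={z↦5, p↦4}, S={0↦4, 1↦4, 2↦2, 3↦0, 4↦4, 5↦1}, K=∅>
→ final value 8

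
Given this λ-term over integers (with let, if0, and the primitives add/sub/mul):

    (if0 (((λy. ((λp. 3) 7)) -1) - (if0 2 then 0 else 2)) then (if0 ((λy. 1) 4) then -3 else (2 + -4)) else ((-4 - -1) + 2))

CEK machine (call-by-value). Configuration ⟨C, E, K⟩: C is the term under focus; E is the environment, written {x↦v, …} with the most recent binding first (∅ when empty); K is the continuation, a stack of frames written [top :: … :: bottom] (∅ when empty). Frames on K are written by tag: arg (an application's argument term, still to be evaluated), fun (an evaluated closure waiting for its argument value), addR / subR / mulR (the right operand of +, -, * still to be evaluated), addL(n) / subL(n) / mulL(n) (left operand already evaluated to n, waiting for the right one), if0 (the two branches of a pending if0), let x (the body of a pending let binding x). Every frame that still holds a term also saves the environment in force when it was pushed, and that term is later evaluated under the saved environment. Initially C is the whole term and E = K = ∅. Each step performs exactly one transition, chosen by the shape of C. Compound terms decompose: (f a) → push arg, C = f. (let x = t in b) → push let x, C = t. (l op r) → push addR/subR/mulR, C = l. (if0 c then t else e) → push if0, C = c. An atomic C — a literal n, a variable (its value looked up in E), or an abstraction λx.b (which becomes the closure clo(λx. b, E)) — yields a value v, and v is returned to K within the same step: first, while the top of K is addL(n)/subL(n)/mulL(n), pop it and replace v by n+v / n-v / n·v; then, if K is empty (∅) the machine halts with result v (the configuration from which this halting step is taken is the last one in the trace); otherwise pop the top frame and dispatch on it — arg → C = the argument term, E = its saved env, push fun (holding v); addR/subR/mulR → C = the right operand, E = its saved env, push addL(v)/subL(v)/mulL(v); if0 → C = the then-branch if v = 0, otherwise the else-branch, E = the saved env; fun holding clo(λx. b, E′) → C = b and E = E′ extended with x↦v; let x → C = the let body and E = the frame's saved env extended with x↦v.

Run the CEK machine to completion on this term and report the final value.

t=0: [C=(if0 (((λy. ((λp. 3) 7)) -1) - (if0 2 then 0 else 2)) then (if0 ((λy. 1) 4) then -3 else (2 + -4)) else ((-4 - -1) + 2)) | E=∅ | K=∅]
t=1: [C=(((λy. ((λp. 3) 7)) -1) - (if0 2 then 0 else 2)) | E=∅ | K=[if0]]
t=2: [C=((λy. ((λp. 3) 7)) -1) | E=∅ | K=[subR :: if0]]
t=3: [C=(λy. ((λp. 3) 7)) | E=∅ | K=[arg :: subR :: if0]]
t=4: [C=-1 | E=∅ | K=[fun :: subR :: if0]]
t=5: [C=((λp. 3) 7) | E={y↦-1} | K=[subR :: if0]]
t=6: [C=(λp. 3) | E={y↦-1} | K=[arg :: subR :: if0]]
t=7: [C=7 | E={y↦-1} | K=[fun :: subR :: if0]]
t=8: [C=3 | E={p↦7, y↦-1} | K=[subR :: if0]]
t=9: [C=(if0 2 then 0 else 2) | E=∅ | K=[subL(3) :: if0]]
t=10: [C=2 | E=∅ | K=[if0 :: subL(3) :: if0]]
t=11: [C=2 | E=∅ | K=[subL(3) :: if0]]
t=12: [C=((-4 - -1) + 2) | E=∅ | K=∅]
t=13: [C=(-4 - -1) | E=∅ | K=[addR]]
t=14: [C=-4 | E=∅ | K=[subR :: addR]]
t=15: [C=-1 | E=∅ | K=[subL(-4) :: addR]]
t=16: [C=2 | E=∅ | K=[addL(-3)]]
→ final value -1

Answer: -1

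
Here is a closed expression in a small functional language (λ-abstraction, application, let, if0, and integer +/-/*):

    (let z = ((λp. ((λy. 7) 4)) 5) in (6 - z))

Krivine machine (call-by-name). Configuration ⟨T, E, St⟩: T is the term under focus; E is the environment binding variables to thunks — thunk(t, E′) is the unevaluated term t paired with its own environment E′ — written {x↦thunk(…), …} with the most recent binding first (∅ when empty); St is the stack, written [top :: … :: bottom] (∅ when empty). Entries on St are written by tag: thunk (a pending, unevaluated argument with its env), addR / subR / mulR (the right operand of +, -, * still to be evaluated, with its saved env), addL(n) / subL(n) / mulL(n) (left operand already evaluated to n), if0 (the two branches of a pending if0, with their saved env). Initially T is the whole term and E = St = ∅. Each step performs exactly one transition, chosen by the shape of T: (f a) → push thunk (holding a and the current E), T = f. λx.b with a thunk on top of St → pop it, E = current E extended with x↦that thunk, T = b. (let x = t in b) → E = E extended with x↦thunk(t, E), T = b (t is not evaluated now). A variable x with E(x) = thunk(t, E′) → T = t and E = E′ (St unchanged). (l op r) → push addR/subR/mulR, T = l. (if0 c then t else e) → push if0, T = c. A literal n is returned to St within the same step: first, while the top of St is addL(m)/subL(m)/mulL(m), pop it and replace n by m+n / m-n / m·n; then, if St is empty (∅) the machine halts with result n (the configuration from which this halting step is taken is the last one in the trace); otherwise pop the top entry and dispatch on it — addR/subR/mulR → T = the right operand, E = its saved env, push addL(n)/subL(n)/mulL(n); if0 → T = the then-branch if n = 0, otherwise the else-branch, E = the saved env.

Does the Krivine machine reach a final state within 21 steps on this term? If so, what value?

[0] ⟨T=(let z = ((λp. ((λy. 7) 4)) 5) in (6 - z)); E=∅; St=∅⟩
[1] ⟨T=(6 - z); E={z↦thunk(((λp. ((λy. 7) 4)) 5), ∅)}; St=∅⟩
[2] ⟨T=6; E={z↦thunk(((λp. ((λy. 7) 4)) 5), ∅)}; St=[subR]⟩
[3] ⟨T=z; E={z↦thunk(((λp. ((λy. 7) 4)) 5), ∅)}; St=[subL(6)]⟩
[4] ⟨T=((λp. ((λy. 7) 4)) 5); E=∅; St=[subL(6)]⟩
[5] ⟨T=(λp. ((λy. 7) 4)); E=∅; St=[thunk :: subL(6)]⟩
[6] ⟨T=((λy. 7) 4); E={p↦thunk(5, ∅)}; St=[subL(6)]⟩
[7] ⟨T=(λy. 7); E={p↦thunk(5, ∅)}; St=[thunk :: subL(6)]⟩
[8] ⟨T=7; E={y↦thunk(4, {p↦thunk(5, ∅)}), p↦thunk(5, ∅)}; St=[subL(6)]⟩
→ final value -1

Answer: -1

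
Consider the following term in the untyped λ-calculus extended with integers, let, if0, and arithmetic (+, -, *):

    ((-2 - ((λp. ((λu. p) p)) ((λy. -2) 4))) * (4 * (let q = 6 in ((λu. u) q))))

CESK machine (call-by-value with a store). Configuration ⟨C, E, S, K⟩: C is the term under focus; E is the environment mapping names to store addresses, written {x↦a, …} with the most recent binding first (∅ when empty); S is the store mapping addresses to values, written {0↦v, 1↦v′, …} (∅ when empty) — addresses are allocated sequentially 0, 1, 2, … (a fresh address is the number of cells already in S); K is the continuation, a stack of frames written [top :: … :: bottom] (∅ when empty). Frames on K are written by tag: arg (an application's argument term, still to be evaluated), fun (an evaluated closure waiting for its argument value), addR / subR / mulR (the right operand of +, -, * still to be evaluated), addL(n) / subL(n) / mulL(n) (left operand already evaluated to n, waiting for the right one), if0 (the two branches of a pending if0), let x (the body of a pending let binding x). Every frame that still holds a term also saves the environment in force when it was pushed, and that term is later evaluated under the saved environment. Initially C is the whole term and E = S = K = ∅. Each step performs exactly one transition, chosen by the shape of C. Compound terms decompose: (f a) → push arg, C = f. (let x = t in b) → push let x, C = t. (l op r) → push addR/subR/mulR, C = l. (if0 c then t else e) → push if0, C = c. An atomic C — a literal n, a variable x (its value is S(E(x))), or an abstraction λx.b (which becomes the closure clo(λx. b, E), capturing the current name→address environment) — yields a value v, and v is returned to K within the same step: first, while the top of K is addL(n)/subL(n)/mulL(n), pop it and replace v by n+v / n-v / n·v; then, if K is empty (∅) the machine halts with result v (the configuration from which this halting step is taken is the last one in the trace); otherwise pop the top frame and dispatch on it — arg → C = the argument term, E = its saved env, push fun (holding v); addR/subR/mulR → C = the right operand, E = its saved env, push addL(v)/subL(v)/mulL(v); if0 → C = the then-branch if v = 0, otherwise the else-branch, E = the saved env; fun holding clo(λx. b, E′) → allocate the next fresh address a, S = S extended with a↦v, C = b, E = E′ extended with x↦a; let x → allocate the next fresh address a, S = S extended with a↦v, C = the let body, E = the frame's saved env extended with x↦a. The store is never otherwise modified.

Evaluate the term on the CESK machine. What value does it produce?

t=0: [C=((-2 - ((λp. ((λu. p) p)) ((λy. -2) 4))) * (4 * (let q = 6 in ((λu. u) q)))) | E=∅ | S=∅ | K=∅]
t=1: [C=(-2 - ((λp. ((λu. p) p)) ((λy. -2) 4))) | E=∅ | S=∅ | K=[mulR]]
t=2: [C=-2 | E=∅ | S=∅ | K=[subR :: mulR]]
t=3: [C=((λp. ((λu. p) p)) ((λy. -2) 4)) | E=∅ | S=∅ | K=[subL(-2) :: mulR]]
t=4: [C=(λp. ((λu. p) p)) | E=∅ | S=∅ | K=[arg :: subL(-2) :: mulR]]
t=5: [C=((λy. -2) 4) | E=∅ | S=∅ | K=[fun :: subL(-2) :: mulR]]
t=6: [C=(λy. -2) | E=∅ | S=∅ | K=[arg :: fun :: subL(-2) :: mulR]]
t=7: [C=4 | E=∅ | S=∅ | K=[fun :: fun :: subL(-2) :: mulR]]
t=8: [C=-2 | E={y↦0} | S={0↦4} | K=[fun :: subL(-2) :: mulR]]
t=9: [C=((λu. p) p) | E={p↦1} | S={0↦4, 1↦-2} | K=[subL(-2) :: mulR]]
t=10: [C=(λu. p) | E={p↦1} | S={0↦4, 1↦-2} | K=[arg :: subL(-2) :: mulR]]
t=11: [C=p | E={p↦1} | S={0↦4, 1↦-2} | K=[fun :: subL(-2) :: mulR]]
t=12: [C=p | E={u↦2, p↦1} | S={0↦4, 1↦-2, 2↦-2} | K=[subL(-2) :: mulR]]
t=13: [C=(4 * (let q = 6 in ((λu. u) q))) | E=∅ | S={0↦4, 1↦-2, 2↦-2} | K=[mulL(0)]]
t=14: [C=4 | E=∅ | S={0↦4, 1↦-2, 2↦-2} | K=[mulR :: mulL(0)]]
t=15: [C=(let q = 6 in ((λu. u) q)) | E=∅ | S={0↦4, 1↦-2, 2↦-2} | K=[mulL(4) :: mulL(0)]]
t=16: [C=6 | E=∅ | S={0↦4, 1↦-2, 2↦-2} | K=[let q :: mulL(4) :: mulL(0)]]
t=17: [C=((λu. u) q) | E={q↦3} | S={0↦4, 1↦-2, 2↦-2, 3↦6} | K=[mulL(4) :: mulL(0)]]
t=18: [C=(λu. u) | E={q↦3} | S={0↦4, 1↦-2, 2↦-2, 3↦6} | K=[arg :: mulL(4) :: mulL(0)]]
t=19: [C=q | E={q↦3} | S={0↦4, 1↦-2, 2↦-2, 3↦6} | K=[fun :: mulL(4) :: mulL(0)]]
t=20: [C=u | E={u↦4, q↦3} | S={0↦4, 1↦-2, 2↦-2, 3↦6, 4↦6} | K=[mulL(4) :: mulL(0)]]
→ final value 0

Answer: 0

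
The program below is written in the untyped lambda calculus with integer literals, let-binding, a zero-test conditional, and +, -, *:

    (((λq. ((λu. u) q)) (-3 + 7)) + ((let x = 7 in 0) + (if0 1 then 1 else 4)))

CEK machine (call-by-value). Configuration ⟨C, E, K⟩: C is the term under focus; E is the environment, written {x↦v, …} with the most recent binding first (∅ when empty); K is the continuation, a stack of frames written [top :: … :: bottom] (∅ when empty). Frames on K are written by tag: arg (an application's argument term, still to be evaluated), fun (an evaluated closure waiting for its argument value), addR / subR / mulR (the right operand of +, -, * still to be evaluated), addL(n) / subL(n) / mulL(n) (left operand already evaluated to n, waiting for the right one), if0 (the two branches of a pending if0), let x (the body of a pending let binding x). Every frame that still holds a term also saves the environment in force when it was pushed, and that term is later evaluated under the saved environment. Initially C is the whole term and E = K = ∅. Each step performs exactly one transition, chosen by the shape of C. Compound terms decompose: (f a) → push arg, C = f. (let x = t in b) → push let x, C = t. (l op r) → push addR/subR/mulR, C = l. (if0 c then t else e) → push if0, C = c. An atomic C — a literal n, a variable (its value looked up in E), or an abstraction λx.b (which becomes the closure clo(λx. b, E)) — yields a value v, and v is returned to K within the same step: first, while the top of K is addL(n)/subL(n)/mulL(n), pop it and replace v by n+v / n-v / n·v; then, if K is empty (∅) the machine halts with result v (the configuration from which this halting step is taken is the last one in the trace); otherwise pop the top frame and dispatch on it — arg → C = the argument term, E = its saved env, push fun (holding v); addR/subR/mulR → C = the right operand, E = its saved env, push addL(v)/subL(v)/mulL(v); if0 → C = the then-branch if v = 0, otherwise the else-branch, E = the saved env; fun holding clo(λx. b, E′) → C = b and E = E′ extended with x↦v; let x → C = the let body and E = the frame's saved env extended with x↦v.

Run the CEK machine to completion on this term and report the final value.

Answer: 8

Derivation:
t=0: [C=(((λq. ((λu. u) q)) (-3 + 7)) + ((let x = 7 in 0) + (if0 1 then 1 else 4))) | E=∅ | K=∅]
t=1: [C=((λq. ((λu. u) q)) (-3 + 7)) | E=∅ | K=[addR]]
t=2: [C=(λq. ((λu. u) q)) | E=∅ | K=[arg :: addR]]
t=3: [C=(-3 + 7) | E=∅ | K=[fun :: addR]]
t=4: [C=-3 | E=∅ | K=[addR :: fun :: addR]]
t=5: [C=7 | E=∅ | K=[addL(-3) :: fun :: addR]]
t=6: [C=((λu. u) q) | E={q↦4} | K=[addR]]
t=7: [C=(λu. u) | E={q↦4} | K=[arg :: addR]]
t=8: [C=q | E={q↦4} | K=[fun :: addR]]
t=9: [C=u | E={u↦4, q↦4} | K=[addR]]
t=10: [C=((let x = 7 in 0) + (if0 1 then 1 else 4)) | E=∅ | K=[addL(4)]]
t=11: [C=(let x = 7 in 0) | E=∅ | K=[addR :: addL(4)]]
t=12: [C=7 | E=∅ | K=[let x :: addR :: addL(4)]]
t=13: [C=0 | E={x↦7} | K=[addR :: addL(4)]]
t=14: [C=(if0 1 then 1 else 4) | E=∅ | K=[addL(0) :: addL(4)]]
t=15: [C=1 | E=∅ | K=[if0 :: addL(0) :: addL(4)]]
t=16: [C=4 | E=∅ | K=[addL(0) :: addL(4)]]
→ final value 8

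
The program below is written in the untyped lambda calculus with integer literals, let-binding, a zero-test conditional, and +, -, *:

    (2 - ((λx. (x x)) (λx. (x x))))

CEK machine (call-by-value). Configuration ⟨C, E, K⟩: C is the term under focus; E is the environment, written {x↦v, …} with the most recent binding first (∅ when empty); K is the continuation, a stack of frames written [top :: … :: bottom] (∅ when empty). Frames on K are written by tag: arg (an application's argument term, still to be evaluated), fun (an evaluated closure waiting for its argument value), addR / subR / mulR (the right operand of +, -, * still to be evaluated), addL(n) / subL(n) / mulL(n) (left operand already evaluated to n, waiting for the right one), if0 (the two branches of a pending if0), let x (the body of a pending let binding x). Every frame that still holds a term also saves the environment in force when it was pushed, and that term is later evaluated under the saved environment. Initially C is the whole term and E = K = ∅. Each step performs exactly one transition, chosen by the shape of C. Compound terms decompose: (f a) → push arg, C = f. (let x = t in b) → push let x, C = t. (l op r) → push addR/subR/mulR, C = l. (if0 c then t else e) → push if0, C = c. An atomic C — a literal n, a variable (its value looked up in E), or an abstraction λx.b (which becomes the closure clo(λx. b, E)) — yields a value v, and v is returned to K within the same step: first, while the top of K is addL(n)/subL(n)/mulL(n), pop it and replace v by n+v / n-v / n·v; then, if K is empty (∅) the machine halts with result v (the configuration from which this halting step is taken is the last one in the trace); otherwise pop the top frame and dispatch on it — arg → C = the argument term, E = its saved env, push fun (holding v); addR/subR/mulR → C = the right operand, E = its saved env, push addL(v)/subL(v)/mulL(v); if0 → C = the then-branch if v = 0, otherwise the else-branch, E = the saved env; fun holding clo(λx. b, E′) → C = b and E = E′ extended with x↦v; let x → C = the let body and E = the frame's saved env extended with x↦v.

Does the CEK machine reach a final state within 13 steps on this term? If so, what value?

Answer: DIVERGES (no final state within 13 steps)

Machine steps:
t=0: <C=(2 - ((λx. (x x)) (λx. (x x)))), E=∅, K=∅>
t=1: <C=2, E=∅, K=[subR]>
t=2: <C=((λx. (x x)) (λx. (x x))), E=∅, K=[subL(2)]>
t=3: <C=(λx. (x x)), E=∅, K=[arg :: subL(2)]>
t=4: <C=(λx. (x x)), E=∅, K=[fun :: subL(2)]>
t=5: <C=(x x), E={x↦clo(λx. (x x), ∅)}, K=[subL(2)]>
t=6: <C=x, E={x↦clo(λx. (x x), ∅)}, K=[arg :: subL(2)]>
t=7: <C=x, E={x↦clo(λx. (x x), ∅)}, K=[fun :: subL(2)]>
… configuration repeats with period 3 (steps 5–7 recur indefinitely) …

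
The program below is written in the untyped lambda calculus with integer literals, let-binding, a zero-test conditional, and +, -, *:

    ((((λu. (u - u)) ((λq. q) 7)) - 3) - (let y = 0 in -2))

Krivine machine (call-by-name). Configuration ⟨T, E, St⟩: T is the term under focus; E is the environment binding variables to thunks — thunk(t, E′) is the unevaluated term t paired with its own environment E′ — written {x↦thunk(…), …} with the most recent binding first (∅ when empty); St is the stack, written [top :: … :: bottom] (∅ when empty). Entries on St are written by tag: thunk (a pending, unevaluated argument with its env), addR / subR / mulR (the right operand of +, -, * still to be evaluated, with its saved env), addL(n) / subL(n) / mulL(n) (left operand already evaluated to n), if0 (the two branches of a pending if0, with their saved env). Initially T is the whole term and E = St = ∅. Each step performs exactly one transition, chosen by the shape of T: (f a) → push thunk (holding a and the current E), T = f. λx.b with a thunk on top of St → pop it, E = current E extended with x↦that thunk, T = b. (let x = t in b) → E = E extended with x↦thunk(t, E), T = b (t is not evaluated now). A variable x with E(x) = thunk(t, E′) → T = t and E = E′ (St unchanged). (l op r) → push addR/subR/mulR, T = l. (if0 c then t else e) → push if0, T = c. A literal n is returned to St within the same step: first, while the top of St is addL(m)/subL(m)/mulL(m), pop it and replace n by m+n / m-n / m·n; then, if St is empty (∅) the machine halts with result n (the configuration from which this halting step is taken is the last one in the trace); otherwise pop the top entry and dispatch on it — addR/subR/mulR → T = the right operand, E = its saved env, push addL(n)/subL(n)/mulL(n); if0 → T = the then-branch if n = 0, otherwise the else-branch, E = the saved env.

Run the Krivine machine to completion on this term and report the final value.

Answer: -1

Derivation:
step 0: [T=((((λu. (u - u)) ((λq. q) 7)) - 3) - (let y = 0 in -2)) | E=∅ | St=∅]
step 1: [T=(((λu. (u - u)) ((λq. q) 7)) - 3) | E=∅ | St=[subR]]
step 2: [T=((λu. (u - u)) ((λq. q) 7)) | E=∅ | St=[subR :: subR]]
step 3: [T=(λu. (u - u)) | E=∅ | St=[thunk :: subR :: subR]]
step 4: [T=(u - u) | E={u↦thunk(((λq. q) 7), ∅)} | St=[subR :: subR]]
step 5: [T=u | E={u↦thunk(((λq. q) 7), ∅)} | St=[subR :: subR :: subR]]
step 6: [T=((λq. q) 7) | E=∅ | St=[subR :: subR :: subR]]
step 7: [T=(λq. q) | E=∅ | St=[thunk :: subR :: subR :: subR]]
step 8: [T=q | E={q↦thunk(7, ∅)} | St=[subR :: subR :: subR]]
step 9: [T=7 | E=∅ | St=[subR :: subR :: subR]]
step 10: [T=u | E={u↦thunk(((λq. q) 7), ∅)} | St=[subL(7) :: subR :: subR]]
step 11: [T=((λq. q) 7) | E=∅ | St=[subL(7) :: subR :: subR]]
step 12: [T=(λq. q) | E=∅ | St=[thunk :: subL(7) :: subR :: subR]]
step 13: [T=q | E={q↦thunk(7, ∅)} | St=[subL(7) :: subR :: subR]]
step 14: [T=7 | E=∅ | St=[subL(7) :: subR :: subR]]
step 15: [T=3 | E=∅ | St=[subL(0) :: subR]]
step 16: [T=(let y = 0 in -2) | E=∅ | St=[subL(-3)]]
step 17: [T=-2 | E={y↦thunk(0, ∅)} | St=[subL(-3)]]
→ final value -1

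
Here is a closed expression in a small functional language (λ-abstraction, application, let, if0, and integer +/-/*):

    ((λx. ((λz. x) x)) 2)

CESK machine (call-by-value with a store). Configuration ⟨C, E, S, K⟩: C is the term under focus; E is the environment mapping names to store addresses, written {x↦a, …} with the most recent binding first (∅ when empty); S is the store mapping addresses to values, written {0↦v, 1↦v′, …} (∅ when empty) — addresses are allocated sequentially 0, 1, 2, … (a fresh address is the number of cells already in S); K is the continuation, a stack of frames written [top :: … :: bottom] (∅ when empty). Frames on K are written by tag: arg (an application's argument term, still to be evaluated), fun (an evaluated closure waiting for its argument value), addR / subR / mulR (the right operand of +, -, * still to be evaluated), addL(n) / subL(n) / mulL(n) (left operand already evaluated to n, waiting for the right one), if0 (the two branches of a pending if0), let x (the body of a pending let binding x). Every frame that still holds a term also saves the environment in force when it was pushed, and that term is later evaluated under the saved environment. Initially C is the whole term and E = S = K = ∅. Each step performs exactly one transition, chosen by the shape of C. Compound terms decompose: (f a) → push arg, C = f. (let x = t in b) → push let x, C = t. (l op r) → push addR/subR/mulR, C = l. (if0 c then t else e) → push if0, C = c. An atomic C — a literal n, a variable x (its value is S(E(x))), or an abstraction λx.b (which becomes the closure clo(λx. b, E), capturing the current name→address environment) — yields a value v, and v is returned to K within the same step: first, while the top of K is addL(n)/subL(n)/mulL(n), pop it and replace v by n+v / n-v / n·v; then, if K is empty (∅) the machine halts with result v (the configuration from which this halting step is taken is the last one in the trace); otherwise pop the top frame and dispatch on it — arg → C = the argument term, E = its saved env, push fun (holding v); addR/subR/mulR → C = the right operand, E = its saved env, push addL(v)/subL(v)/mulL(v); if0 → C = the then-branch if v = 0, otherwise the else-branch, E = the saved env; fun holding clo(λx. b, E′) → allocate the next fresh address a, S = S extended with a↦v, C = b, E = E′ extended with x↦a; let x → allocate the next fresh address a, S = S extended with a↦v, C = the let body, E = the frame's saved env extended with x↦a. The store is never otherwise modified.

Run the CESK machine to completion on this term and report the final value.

step 0: <C=((λx. ((λz. x) x)) 2), E=∅, S=∅, K=∅>
step 1: <C=(λx. ((λz. x) x)), E=∅, S=∅, K=[arg]>
step 2: <C=2, E=∅, S=∅, K=[fun]>
step 3: <C=((λz. x) x), E={x↦0}, S={0↦2}, K=∅>
step 4: <C=(λz. x), E={x↦0}, S={0↦2}, K=[arg]>
step 5: <C=x, E={x↦0}, S={0↦2}, K=[fun]>
step 6: <C=x, E={z↦1, x↦0}, S={0↦2, 1↦2}, K=∅>
→ final value 2

Answer: 2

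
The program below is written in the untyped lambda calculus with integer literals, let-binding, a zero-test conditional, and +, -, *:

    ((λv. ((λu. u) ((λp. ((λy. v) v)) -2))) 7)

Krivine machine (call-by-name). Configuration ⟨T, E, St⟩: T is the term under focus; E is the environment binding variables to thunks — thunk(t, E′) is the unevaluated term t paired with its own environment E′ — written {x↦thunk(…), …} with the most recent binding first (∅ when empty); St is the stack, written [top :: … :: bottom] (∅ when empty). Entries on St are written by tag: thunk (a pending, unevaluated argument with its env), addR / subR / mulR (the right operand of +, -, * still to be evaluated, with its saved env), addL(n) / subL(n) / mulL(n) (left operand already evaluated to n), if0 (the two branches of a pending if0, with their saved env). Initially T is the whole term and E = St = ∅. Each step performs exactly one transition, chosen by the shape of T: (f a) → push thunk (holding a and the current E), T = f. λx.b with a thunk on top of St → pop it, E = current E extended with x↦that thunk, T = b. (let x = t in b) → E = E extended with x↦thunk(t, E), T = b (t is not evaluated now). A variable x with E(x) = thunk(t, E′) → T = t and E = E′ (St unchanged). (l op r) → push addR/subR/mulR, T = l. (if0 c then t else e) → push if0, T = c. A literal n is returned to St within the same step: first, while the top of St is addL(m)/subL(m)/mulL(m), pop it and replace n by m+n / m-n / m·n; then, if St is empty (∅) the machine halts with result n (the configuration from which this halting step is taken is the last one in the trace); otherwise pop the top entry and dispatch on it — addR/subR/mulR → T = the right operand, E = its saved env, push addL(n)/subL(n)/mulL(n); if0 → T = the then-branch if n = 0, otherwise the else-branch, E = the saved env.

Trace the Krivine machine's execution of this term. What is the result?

Answer: 7

Derivation:
[0] ⟨T=((λv. ((λu. u) ((λp. ((λy. v) v)) -2))) 7); E=∅; St=∅⟩
[1] ⟨T=(λv. ((λu. u) ((λp. ((λy. v) v)) -2))); E=∅; St=[thunk]⟩
[2] ⟨T=((λu. u) ((λp. ((λy. v) v)) -2)); E={v↦thunk(7, ∅)}; St=∅⟩
[3] ⟨T=(λu. u); E={v↦thunk(7, ∅)}; St=[thunk]⟩
[4] ⟨T=u; E={u↦thunk(((λp. ((λy. v) v)) -2), {v↦thunk(7, ∅)}), v↦thunk(7, ∅)}; St=∅⟩
[5] ⟨T=((λp. ((λy. v) v)) -2); E={v↦thunk(7, ∅)}; St=∅⟩
[6] ⟨T=(λp. ((λy. v) v)); E={v↦thunk(7, ∅)}; St=[thunk]⟩
[7] ⟨T=((λy. v) v); E={p↦thunk(-2, {v↦thunk(7, ∅)}), v↦thunk(7, ∅)}; St=∅⟩
[8] ⟨T=(λy. v); E={p↦thunk(-2, {v↦thunk(7, ∅)}), v↦thunk(7, ∅)}; St=[thunk]⟩
[9] ⟨T=v; E={y↦thunk(v, {p↦thunk(-2, {v↦thunk(7, ∅)}), v↦thunk(7, ∅)}), p↦thunk(-2, {v↦thunk(7, ∅)}), v↦thunk(7, ∅)}; St=∅⟩
[10] ⟨T=7; E=∅; St=∅⟩
→ final value 7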